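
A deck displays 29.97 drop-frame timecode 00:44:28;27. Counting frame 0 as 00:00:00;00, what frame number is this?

Complete 10-minute blocks: 4, each 17982 frames → 71928.
Remaining 4 whole minutes in the current block: 1800 + 3 × 1798 = 7194 frames.
Within the current minute: 28 × 30 + 27 − 2 = 865 (labels ;00/;01 skipped at this minute). Total = 71928 + 7194 + 865 = 79987.

79987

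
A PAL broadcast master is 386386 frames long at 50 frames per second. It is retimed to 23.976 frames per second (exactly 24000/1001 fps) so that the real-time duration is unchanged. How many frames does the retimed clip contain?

Target frames = source frames × (target rate / source rate) = 386386 × (24000/1001)/(50) = 386386 × 480/1001 = 185280.

185280 frames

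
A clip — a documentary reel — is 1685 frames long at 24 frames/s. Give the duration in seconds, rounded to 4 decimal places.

Running time = 1685 × 1/24 = 1685/24 s ≈ 70.2083 s.

70.2083 seconds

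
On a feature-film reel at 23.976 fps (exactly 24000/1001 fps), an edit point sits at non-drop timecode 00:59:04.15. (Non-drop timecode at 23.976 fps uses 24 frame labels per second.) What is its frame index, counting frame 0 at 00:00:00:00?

Total seconds to the label: (0 × 3600 + 59 × 60 + 4) = 3544.
Frame index = 3544 × 24 + 15 = 85071.

frame 85071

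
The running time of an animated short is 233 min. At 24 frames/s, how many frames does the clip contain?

233 min = 13980 s.
Frames = 13980 × 24 = 335520.

335520 frames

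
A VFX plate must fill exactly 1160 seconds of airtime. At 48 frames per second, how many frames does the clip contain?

55680 frames

Frames = 1160 × 48 = 55680.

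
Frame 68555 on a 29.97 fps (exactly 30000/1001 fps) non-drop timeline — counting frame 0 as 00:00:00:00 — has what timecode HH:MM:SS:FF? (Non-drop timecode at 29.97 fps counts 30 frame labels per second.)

68555 ÷ 30 = 2285 full seconds, remainder 5 frames.
2285 s = 0 h 38 min 5 s.
Timecode: 00:38:05:05.

00:38:05:05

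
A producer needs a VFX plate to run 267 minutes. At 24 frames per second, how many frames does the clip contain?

384480 frames

267 min = 16020 s.
Frames = 16020 × 24 = 384480.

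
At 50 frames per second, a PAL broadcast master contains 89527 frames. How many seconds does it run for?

1790.54 seconds

Running time = 89527 / (50) = 1790.54 s.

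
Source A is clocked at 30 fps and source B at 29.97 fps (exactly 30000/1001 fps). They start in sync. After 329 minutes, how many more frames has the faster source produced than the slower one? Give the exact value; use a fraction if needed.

84600/143 frames

329 min = 19740 s.
A emits 30 × 19740 = 592200 frames; B emits 30000/1001 × 19740 = 84600000/143.
Difference = 84600/143 frames (≈ 591.6084); B is behind A.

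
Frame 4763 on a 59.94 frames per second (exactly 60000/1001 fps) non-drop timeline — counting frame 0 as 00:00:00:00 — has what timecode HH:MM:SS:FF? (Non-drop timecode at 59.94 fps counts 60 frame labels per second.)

00:01:19:23

4763 ÷ 60 = 79 full seconds, remainder 23 frames.
79 s = 0 h 1 min 19 s.
Timecode: 00:01:19:23.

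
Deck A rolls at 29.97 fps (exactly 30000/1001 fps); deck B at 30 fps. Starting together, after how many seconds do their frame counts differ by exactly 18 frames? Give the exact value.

The gap grows by |30 − 30000/1001| = 30/1001 frames per second.
Time for a 18-frame gap: 18 ÷ (30/1001) = 600.6 s.

600.6 seconds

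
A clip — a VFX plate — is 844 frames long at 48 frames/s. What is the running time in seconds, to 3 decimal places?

Running time = 844 × 1/48 = 211/12 s ≈ 17.583 s.

17.583 seconds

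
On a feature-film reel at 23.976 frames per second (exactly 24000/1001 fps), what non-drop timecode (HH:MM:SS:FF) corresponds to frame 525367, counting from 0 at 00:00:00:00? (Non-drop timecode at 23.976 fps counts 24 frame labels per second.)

06:04:50:07

525367 ÷ 24 = 21890 full seconds, remainder 7 frames.
21890 s = 6 h 4 min 50 s.
Timecode: 06:04:50:07.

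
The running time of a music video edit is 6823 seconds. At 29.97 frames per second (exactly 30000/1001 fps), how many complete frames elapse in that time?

204485 frames

Frames = 6823 × 30000/1001 = 204690000/1001 ≈ 204485.5145.
Complete frames: 204485.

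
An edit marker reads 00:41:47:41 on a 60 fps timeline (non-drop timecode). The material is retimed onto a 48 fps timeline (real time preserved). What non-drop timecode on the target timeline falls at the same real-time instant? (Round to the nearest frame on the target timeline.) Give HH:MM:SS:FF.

Source frame index: (0×3600 + 41×60 + 47) × 60 + 41 = 150461.
Real time: 150461 / (60) = 150461/60 s.
Target frame: (150461/60) × (48) = 601844/5 ≈ 120368.800 → 120369.
At 48 labels/s: frame 120369 → 00:41:47:33.

00:41:47:33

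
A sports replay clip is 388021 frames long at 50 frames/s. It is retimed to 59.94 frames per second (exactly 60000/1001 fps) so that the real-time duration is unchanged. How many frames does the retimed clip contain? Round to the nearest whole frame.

Frames at target rate = 388021 × (60000/1001) / (50) = 465625200/1001 ≈ 465160.040.
Nearest whole frame: 465160.

465160 frames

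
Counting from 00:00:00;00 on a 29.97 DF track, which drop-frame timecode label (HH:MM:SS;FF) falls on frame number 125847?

Each 10-minute DF block holds 10 × 60 × 30 − 9 × 2 = 17982 frames. 125847 ÷ 17982 → 6 full blocks, remainder 17955.
Within the partial block the first minute is 1800 frames and each further minute 1798, so 9 further minute boundaries passed. Total skipped labels = 18 × 6 + 2 × 9 = 126.
Non-drop label index = 125847 + 126 = 125973; at 30 labels/s that is 01:09:59:03, i.e. DF 01:09:59;03.

01:09:59;03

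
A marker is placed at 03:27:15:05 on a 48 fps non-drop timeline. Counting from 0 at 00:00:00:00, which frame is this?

Total seconds to the label: (3 × 3600 + 27 × 60 + 15) = 12435.
Frame index = 12435 × 48 + 5 = 596885.

frame 596885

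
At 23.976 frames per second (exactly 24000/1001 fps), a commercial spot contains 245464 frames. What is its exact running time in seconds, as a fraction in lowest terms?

30713683/3000 seconds

Running time = 245464 ÷ (24000/1001) = 245464 × 1001/24000 = 30713683/3000 s.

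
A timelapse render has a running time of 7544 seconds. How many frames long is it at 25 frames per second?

Frames = 7544 × 25 = 188600.

188600 frames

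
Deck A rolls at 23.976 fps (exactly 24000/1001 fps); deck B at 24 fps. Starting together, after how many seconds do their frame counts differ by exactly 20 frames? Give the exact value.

5005/6 seconds

The gap grows by |24 − 24000/1001| = 24/1001 frames per second.
Time for a 20-frame gap: 20 ÷ (24/1001) = 5005/6 s.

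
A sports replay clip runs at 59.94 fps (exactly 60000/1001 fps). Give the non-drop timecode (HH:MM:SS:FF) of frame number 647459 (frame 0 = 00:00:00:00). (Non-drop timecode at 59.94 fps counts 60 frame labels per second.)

647459 ÷ 60 = 10790 full seconds, remainder 59 frames.
10790 s = 2 h 59 min 50 s.
Timecode: 02:59:50:59.

02:59:50:59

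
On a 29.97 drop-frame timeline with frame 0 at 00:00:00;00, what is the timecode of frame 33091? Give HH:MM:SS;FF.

Ten DF minutes hold 17982 frames, so frame 33091 lies in block 1 (frames 17982–35963) with 15109 frames into that block.
The block's first minute is 1800 frames and the rest 1798 each; 15109 frames reaches minute 8, so 1 × 18 + 8 × 2 = 34 labels have been skipped so far.
Adding those back, label number 33091 + 34 = 33125 at 30 labels/s is 1104 s + 5 f = 0 h 18 min 24 s frame 5, i.e. 00:18:24;05.

00:18:24;05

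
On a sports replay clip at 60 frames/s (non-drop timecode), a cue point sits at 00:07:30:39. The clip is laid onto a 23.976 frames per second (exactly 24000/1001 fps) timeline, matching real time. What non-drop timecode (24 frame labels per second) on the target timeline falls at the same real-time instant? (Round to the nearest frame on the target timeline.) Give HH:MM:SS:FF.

Source frame index: (0×3600 + 7×60 + 30) × 60 + 39 = 27039.
Real time: 27039 / (60) = 9013/20 s.
Target frame: (9013/20) × (24000/1001) = 10815600/1001 ≈ 10804.795 → 10805.
At 24 labels/s: frame 10805 → 00:07:30:05.

00:07:30:05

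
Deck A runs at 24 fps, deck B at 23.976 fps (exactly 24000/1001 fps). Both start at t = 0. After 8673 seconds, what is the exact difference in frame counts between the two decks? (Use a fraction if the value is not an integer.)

A emits 24 × 8673 = 208152 frames; B emits 24000/1001 × 8673 = 29736000/143.
Difference = 29736/143 frames (≈ 207.9441); B is behind A.

29736/143 frames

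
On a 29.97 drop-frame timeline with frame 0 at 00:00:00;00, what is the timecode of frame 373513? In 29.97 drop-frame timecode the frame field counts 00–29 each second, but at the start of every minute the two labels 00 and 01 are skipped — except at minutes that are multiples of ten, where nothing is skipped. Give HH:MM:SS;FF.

03:27:42;27

Ten DF minutes hold 17982 frames, so frame 373513 lies in block 20 (frames 359640–377621) with 13873 frames into that block.
The block's first minute is 1800 frames and the rest 1798 each; 13873 frames reaches minute 7, so 20 × 18 + 7 × 2 = 374 labels have been skipped so far.
Adding those back, label number 373513 + 374 = 373887 at 30 labels/s is 12462 s + 27 f = 3 h 27 min 42 s frame 27, i.e. 03:27:42;27.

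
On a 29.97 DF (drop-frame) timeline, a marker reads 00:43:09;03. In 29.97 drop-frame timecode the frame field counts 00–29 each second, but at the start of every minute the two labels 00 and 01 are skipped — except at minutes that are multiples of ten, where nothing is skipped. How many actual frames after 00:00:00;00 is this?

77595

As if non-drop at 30 labels/s: (0 × 3600 + 43 × 60 + 9) × 30 + 3 = 77673.
Minute boundaries passed: 43; those not divisible by 10: 43 − 4 = 39; dropped labels = 2 × 39 = 78.
Actual frame index = 77673 − 78 = 77595.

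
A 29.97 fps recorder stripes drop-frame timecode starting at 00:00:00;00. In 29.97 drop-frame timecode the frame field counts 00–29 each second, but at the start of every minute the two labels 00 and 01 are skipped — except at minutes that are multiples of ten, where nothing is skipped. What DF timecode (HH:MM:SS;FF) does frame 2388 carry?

Ten DF minutes hold 17982 frames, so frame 2388 lies in block 0 (frames 0–17981) with 2388 frames into that block.
The block's first minute is 1800 frames and the rest 1798 each; 2388 frames reaches minute 1, so 0 × 18 + 1 × 2 = 2 labels have been skipped so far.
Adding those back, label number 2388 + 2 = 2390 at 30 labels/s is 79 s + 20 f = 0 h 1 min 19 s frame 20, i.e. 00:01:19;20.

00:01:19;20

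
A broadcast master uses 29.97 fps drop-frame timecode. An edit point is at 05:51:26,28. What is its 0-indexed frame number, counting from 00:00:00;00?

As if non-drop at 30 labels/s: (5 × 3600 + 51 × 60 + 26) × 30 + 28 = 632608.
Minute boundaries passed: 351; those not divisible by 10: 351 − 35 = 316; dropped labels = 2 × 316 = 632.
Actual frame index = 632608 − 632 = 631976.

631976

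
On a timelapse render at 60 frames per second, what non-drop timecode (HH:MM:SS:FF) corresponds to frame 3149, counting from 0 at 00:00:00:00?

3149 ÷ 60 = 52 full seconds, remainder 29 frames.
52 s = 0 h 0 min 52 s.
Timecode: 00:00:52:29.

00:00:52:29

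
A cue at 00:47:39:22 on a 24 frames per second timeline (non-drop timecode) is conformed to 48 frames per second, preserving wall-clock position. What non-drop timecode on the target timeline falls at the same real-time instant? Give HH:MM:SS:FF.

00:47:39:44

Source frame index: (0×3600 + 47×60 + 39) × 24 + 22 = 68638.
Real time: 68638 / (24) = 34319/12 s.
Target frame: (34319/12) × (48) = 137276.
At 48 labels/s: frame 137276 → 00:47:39:44.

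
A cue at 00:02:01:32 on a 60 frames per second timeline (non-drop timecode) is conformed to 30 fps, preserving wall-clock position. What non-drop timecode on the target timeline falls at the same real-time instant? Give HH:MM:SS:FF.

Source frame index: (0×3600 + 2×60 + 1) × 60 + 32 = 7292.
Real time: 7292 / (60) = 1823/15 s.
Target frame: (1823/15) × (30) = 3646.
At 30 labels/s: frame 3646 → 00:02:01:16.

00:02:01:16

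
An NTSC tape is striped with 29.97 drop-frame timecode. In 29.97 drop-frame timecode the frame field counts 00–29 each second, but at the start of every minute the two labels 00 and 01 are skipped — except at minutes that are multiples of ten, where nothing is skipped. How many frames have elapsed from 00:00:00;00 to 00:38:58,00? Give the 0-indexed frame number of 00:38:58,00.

70070

As if non-drop at 30 labels/s: (0 × 3600 + 38 × 60 + 58) × 30 + 0 = 70140.
Minute boundaries passed: 38; those not divisible by 10: 38 − 3 = 35; dropped labels = 2 × 35 = 70.
Actual frame index = 70140 − 70 = 70070.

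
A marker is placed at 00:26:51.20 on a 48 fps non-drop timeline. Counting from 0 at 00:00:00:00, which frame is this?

77348

Total seconds to the label: (0 × 3600 + 26 × 60 + 51) = 1611.
Frame index = 1611 × 48 + 20 = 77348.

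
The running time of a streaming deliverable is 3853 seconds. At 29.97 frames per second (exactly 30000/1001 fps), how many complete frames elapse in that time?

Frames = 3853 × 30000/1001 = 115590000/1001 ≈ 115474.5255.
Complete frames: 115474.

115474 frames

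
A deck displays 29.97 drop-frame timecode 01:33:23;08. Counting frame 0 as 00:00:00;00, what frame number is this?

Complete 10-minute blocks: 9, each 17982 frames → 161838.
Remaining 3 whole minutes in the current block: 1800 + 2 × 1798 = 5396 frames.
Within the current minute: 23 × 30 + 8 − 2 = 696 (labels ;00/;01 skipped at this minute). Total = 161838 + 5396 + 696 = 167930.

167930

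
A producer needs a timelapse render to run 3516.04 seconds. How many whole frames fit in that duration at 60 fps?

210962 frames

Frames = 3516.04 × 60 = 1054812/5 ≈ 210962.4000.
Complete frames: 210962.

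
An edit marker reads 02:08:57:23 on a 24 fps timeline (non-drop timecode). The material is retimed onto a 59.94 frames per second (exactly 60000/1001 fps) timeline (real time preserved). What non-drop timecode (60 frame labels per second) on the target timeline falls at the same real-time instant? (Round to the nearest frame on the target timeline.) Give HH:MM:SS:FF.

02:08:50:14

Source frame index: (2×3600 + 8×60 + 57) × 24 + 23 = 185711.
Real time: 185711 / (24) = 185711/24 s.
Target frame: (185711/24) × (60000/1001) = 464277500/1001 ≈ 463813.686 → 463814.
At 60 labels/s: frame 463814 → 02:08:50:14.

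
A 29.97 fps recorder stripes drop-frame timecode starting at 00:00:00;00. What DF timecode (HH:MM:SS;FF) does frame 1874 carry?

00:01:02;16

Each 10-minute DF block holds 10 × 60 × 30 − 9 × 2 = 17982 frames. 1874 ÷ 17982 → 0 full blocks, remainder 1874.
Within the partial block the first minute is 1800 frames and each further minute 1798, so 1 further minute boundary passed. Total skipped labels = 18 × 0 + 2 × 1 = 2.
Non-drop label index = 1874 + 2 = 1876; at 30 labels/s that is 00:01:02:16, i.e. DF 00:01:02;16.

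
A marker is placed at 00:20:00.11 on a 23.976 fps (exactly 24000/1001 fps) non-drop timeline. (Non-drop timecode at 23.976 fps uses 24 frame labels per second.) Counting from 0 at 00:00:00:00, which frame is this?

28811

Total seconds to the label: (0 × 3600 + 20 × 60 + 0) = 1200.
Frame index = 1200 × 24 + 11 = 28811.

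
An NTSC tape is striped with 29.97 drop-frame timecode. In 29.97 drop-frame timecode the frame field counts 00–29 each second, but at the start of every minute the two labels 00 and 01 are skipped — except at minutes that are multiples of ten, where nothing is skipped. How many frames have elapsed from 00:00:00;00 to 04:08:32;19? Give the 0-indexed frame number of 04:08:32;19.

As if non-drop at 30 labels/s: (4 × 3600 + 8 × 60 + 32) × 30 + 19 = 447379.
Minute boundaries passed: 248; those not divisible by 10: 248 − 24 = 224; dropped labels = 2 × 224 = 448.
Actual frame index = 447379 − 448 = 446931.

446931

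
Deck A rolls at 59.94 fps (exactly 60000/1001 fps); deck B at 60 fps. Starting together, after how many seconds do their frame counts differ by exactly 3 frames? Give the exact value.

50.05 seconds

The gap grows by |60 − 60000/1001| = 60/1001 frames per second.
Time for a 3-frame gap: 3 ÷ (60/1001) = 50.05 s.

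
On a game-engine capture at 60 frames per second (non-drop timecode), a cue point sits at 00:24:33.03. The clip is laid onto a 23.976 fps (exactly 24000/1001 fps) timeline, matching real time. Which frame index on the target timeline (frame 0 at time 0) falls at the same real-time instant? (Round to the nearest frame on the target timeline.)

Source frame index: (0×3600 + 24×60 + 33) × 60 + 3 = 88383.
Real time: 88383 / (60) = 29461/20 s.
Target frame: (29461/20) × (24000/1001) = 35353200/1001 ≈ 35317.882 → 35318.

frame 35318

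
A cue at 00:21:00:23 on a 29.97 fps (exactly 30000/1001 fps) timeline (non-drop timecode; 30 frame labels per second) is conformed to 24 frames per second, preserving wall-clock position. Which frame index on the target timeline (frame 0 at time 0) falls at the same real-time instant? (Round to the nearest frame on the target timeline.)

Source frame index: (0×3600 + 21×60 + 0) × 30 + 23 = 37823.
Real time: 37823 / (30000/1001) = 37860823/30000 s.
Target frame: (37860823/30000) × (24) = 37860823/1250 ≈ 30288.658 → 30289.

frame 30289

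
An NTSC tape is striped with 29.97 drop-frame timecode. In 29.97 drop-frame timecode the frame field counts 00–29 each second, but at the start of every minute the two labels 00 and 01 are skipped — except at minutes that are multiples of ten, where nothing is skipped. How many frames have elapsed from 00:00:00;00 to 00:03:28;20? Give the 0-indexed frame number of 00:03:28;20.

6254

Complete 10-minute blocks: 0, each 17982 frames → 0.
Remaining 3 whole minutes in the current block: 1800 + 2 × 1798 = 5396 frames.
Within the current minute: 28 × 30 + 20 − 2 = 858 (labels ;00/;01 skipped at this minute). Total = 0 + 5396 + 858 = 6254.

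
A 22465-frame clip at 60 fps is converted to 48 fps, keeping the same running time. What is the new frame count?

17972 frames

Target frames = source frames × (target rate / source rate) = 22465 × (48)/(60) = 22465 × 4/5 = 17972.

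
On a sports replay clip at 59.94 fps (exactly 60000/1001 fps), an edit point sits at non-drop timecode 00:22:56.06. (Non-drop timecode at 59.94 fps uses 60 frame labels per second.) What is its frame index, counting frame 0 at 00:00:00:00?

Total seconds to the label: (0 × 3600 + 22 × 60 + 56) = 1376.
Frame index = 1376 × 60 + 6 = 82566.

frame 82566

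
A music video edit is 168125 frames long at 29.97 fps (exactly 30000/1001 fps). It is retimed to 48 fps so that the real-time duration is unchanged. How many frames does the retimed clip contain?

Target frames = source frames × (target rate / source rate) = 168125 × (48)/(30000/1001) = 168125 × 1001/625 = 269269.

269269 frames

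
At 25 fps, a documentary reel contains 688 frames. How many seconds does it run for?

Running time = 688 / (25) = 27.52 s.

27.52 seconds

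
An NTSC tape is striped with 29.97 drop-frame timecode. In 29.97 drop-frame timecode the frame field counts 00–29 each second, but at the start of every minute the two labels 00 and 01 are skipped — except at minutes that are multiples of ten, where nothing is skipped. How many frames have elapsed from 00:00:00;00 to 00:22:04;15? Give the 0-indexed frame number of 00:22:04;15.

Complete 10-minute blocks: 2, each 17982 frames → 35964.
Remaining 2 whole minutes in the current block: 1800 + 1 × 1798 = 3598 frames.
Within the current minute: 4 × 30 + 15 − 2 = 133 (labels ;00/;01 skipped at this minute). Total = 35964 + 3598 + 133 = 39695.

39695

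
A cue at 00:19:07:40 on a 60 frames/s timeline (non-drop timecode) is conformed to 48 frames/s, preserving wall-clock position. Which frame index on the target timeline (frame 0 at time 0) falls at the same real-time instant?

Source frame index: (0×3600 + 19×60 + 7) × 60 + 40 = 68860.
Real time: 68860 / (60) = 3443/3 s.
Target frame: (3443/3) × (48) = 55088.

frame 55088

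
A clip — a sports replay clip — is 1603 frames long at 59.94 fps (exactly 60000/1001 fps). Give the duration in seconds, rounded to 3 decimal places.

26.743 seconds

Running time = 1603 × 1001/60000 = 1604603/60000 s ≈ 26.743 s.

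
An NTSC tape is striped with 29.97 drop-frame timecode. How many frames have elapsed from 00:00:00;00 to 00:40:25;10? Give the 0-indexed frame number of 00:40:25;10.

72688

Complete 10-minute blocks: 4, each 17982 frames → 71928.
Remaining 0 whole minutes in the current block: 0 frames.
Within the current minute: 25 × 30 + 10 = 760. Total = 71928 + 0 + 760 = 72688.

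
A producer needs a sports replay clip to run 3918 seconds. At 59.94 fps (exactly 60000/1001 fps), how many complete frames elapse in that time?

Frames = 3918 × 60000/1001 = 235080000/1001 ≈ 234845.1548.
Complete frames: 234845.

234845 frames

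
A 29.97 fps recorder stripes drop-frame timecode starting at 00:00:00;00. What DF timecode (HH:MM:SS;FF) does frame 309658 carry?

02:52:12;08

Each 10-minute DF block holds 10 × 60 × 30 − 9 × 2 = 17982 frames. 309658 ÷ 17982 → 17 full blocks, remainder 3964.
Within the partial block the first minute is 1800 frames and each further minute 1798, so 2 further minute boundaries passed. Total skipped labels = 18 × 17 + 2 × 2 = 310.
Non-drop label index = 309658 + 310 = 309968; at 30 labels/s that is 02:52:12:08, i.e. DF 02:52:12;08.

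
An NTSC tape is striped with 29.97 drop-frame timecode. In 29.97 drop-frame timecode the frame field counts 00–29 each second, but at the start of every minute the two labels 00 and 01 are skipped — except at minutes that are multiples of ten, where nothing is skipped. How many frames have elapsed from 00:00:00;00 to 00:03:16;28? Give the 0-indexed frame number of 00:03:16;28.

Complete 10-minute blocks: 0, each 17982 frames → 0.
Remaining 3 whole minutes in the current block: 1800 + 2 × 1798 = 5396 frames.
Within the current minute: 16 × 30 + 28 − 2 = 506 (labels ;00/;01 skipped at this minute). Total = 0 + 5396 + 506 = 5902.

5902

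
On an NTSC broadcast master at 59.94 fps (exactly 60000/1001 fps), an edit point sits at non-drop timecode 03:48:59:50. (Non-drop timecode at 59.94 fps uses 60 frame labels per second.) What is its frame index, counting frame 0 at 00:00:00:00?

frame 824390

Total seconds to the label: (3 × 3600 + 48 × 60 + 59) = 13739.
Frame index = 13739 × 60 + 50 = 824390.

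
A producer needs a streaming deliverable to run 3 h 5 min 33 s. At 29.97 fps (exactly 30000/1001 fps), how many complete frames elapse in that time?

333656 frames

3 h 5 min 33 s = 11133 s.
Frames = 11133 × 30000/1001 = 333990000/1001 ≈ 333656.3437.
Complete frames: 333656.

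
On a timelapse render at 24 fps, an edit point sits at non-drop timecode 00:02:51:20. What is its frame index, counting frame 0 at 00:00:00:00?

4124

Total seconds to the label: (0 × 3600 + 2 × 60 + 51) = 171.
Frame index = 171 × 24 + 20 = 4124.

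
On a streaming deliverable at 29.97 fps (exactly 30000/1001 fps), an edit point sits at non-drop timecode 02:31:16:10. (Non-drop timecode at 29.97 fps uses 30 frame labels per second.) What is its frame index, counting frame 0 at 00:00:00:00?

frame 272290

Total seconds to the label: (2 × 3600 + 31 × 60 + 16) = 9076.
Frame index = 9076 × 30 + 10 = 272290.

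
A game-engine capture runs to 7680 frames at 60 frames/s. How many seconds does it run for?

128 seconds

Running time = 7680 / (60) = 128 s.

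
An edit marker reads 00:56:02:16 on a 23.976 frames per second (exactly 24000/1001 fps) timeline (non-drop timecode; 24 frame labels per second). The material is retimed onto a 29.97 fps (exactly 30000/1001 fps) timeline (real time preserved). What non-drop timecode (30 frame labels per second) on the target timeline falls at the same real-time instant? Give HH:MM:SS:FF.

00:56:02:20

Source frame index: (0×3600 + 56×60 + 2) × 24 + 16 = 80704.
Real time: 80704 / (24000/1001) = 1262261/375 s.
Target frame: (1262261/375) × (30000/1001) = 100880.
At 30 labels/s: frame 100880 → 00:56:02:20.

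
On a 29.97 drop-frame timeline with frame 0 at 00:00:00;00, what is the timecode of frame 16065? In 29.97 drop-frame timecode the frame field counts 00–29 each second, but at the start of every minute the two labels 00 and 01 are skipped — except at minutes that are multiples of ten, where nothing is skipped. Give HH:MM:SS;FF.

Each 10-minute DF block holds 10 × 60 × 30 − 9 × 2 = 17982 frames. 16065 ÷ 17982 → 0 full blocks, remainder 16065.
Within the partial block the first minute is 1800 frames and each further minute 1798, so 8 further minute boundaries passed. Total skipped labels = 18 × 0 + 2 × 8 = 16.
Non-drop label index = 16065 + 16 = 16081; at 30 labels/s that is 00:08:56:01, i.e. DF 00:08:56;01.

00:08:56;01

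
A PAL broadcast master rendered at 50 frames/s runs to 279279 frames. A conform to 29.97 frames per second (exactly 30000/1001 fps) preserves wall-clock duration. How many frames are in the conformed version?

167400 frames

Target frames = source frames × (target rate / source rate) = 279279 × (30000/1001)/(50) = 279279 × 600/1001 = 167400.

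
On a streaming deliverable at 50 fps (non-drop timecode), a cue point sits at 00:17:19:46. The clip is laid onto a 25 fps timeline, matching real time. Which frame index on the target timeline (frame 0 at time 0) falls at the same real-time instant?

frame 25998

Source frame index: (0×3600 + 17×60 + 19) × 50 + 46 = 51996.
Real time: 51996 / (50) = 25998/25 s.
Target frame: (25998/25) × (25) = 25998.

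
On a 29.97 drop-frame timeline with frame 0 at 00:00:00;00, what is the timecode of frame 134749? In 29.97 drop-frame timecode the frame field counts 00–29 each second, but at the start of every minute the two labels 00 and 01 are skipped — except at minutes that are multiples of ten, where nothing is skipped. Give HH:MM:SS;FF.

Ten DF minutes hold 17982 frames, so frame 134749 lies in block 7 (frames 125874–143855) with 8875 frames into that block.
The block's first minute is 1800 frames and the rest 1798 each; 8875 frames reaches minute 4, so 7 × 18 + 4 × 2 = 134 labels have been skipped so far.
Adding those back, label number 134749 + 134 = 134883 at 30 labels/s is 4496 s + 3 f = 1 h 14 min 56 s frame 3, i.e. 01:14:56;03.

01:14:56;03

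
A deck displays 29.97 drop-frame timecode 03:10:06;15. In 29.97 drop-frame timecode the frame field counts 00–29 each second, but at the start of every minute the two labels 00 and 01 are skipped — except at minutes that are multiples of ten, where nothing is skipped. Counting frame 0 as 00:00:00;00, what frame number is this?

Complete 10-minute blocks: 19, each 17982 frames → 341658.
Remaining 0 whole minutes in the current block: 0 frames.
Within the current minute: 6 × 30 + 15 = 195. Total = 341658 + 0 + 195 = 341853.

341853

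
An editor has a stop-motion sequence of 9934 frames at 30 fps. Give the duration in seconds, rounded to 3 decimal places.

331.133 seconds

Running time = 9934 × 1/30 = 4967/15 s ≈ 331.133 s.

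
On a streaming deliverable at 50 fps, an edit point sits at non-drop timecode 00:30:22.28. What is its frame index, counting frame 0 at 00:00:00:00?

Total seconds to the label: (0 × 3600 + 30 × 60 + 22) = 1822.
Frame index = 1822 × 50 + 28 = 91128.

91128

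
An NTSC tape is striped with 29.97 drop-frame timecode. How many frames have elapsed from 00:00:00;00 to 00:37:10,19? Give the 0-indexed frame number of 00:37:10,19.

66851

Complete 10-minute blocks: 3, each 17982 frames → 53946.
Remaining 7 whole minutes in the current block: 1800 + 6 × 1798 = 12588 frames.
Within the current minute: 10 × 30 + 19 − 2 = 317 (labels ;00/;01 skipped at this minute). Total = 53946 + 12588 + 317 = 66851.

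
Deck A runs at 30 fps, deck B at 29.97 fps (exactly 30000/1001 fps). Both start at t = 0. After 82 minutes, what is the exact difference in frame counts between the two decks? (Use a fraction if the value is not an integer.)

82 min = 4920 s.
A emits 30 × 4920 = 147600 frames; B emits 30000/1001 × 4920 = 147600000/1001.
Difference = 147600/1001 frames (≈ 147.4525); B is behind A.

147600/1001 frames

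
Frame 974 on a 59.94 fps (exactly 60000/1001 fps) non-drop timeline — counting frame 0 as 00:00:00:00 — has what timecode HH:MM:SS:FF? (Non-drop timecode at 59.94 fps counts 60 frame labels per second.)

974 ÷ 60 = 16 full seconds, remainder 14 frames.
16 s = 0 h 0 min 16 s.
Timecode: 00:00:16:14.

00:00:16:14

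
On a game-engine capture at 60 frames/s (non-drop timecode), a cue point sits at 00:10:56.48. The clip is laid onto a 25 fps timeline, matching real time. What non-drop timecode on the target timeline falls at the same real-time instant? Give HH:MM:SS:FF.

Source frame index: (0×3600 + 10×60 + 56) × 60 + 48 = 39408.
Real time: 39408 / (60) = 3284/5 s.
Target frame: (3284/5) × (25) = 16420.
At 25 labels/s: frame 16420 → 00:10:56:20.

00:10:56:20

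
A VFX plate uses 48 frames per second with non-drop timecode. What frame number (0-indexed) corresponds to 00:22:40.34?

Total seconds to the label: (0 × 3600 + 22 × 60 + 40) = 1360.
Frame index = 1360 × 48 + 34 = 65314.

frame 65314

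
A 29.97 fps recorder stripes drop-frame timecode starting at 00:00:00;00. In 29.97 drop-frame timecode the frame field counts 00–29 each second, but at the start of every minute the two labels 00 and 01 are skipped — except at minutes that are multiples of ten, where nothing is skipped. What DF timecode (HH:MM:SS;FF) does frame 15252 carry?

Ten DF minutes hold 17982 frames, so frame 15252 lies in block 0 (frames 0–17981) with 15252 frames into that block.
The block's first minute is 1800 frames and the rest 1798 each; 15252 frames reaches minute 8, so 0 × 18 + 8 × 2 = 16 labels have been skipped so far.
Adding those back, label number 15252 + 16 = 15268 at 30 labels/s is 508 s + 28 f = 0 h 8 min 28 s frame 28, i.e. 00:08:28;28.

00:08:28;28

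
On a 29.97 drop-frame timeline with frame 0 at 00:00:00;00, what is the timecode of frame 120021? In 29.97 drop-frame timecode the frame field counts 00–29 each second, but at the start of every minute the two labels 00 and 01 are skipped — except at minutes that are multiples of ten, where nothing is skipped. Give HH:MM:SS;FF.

01:06:44;21

Each 10-minute DF block holds 10 × 60 × 30 − 9 × 2 = 17982 frames. 120021 ÷ 17982 → 6 full blocks, remainder 12129.
Within the partial block the first minute is 1800 frames and each further minute 1798, so 6 further minute boundaries passed. Total skipped labels = 18 × 6 + 2 × 6 = 120.
Non-drop label index = 120021 + 120 = 120141; at 30 labels/s that is 01:06:44:21, i.e. DF 01:06:44;21.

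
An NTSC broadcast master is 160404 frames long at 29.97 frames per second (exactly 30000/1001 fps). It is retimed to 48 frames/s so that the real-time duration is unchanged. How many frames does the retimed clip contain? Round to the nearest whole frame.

Frames at target rate = 160404 × (48) / (30000/1001) = 160564404/625 ≈ 256903.046.
Nearest whole frame: 256903.

256903 frames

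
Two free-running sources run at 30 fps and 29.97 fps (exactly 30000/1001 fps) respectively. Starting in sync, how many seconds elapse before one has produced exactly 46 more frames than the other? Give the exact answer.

23023/15 seconds

The gap grows by |30000/1001 − 30| = 30/1001 frames per second.
Time for a 46-frame gap: 46 ÷ (30/1001) = 23023/15 s.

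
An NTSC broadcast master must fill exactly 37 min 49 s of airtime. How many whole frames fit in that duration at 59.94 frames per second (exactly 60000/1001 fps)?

37 min 49 s = 2269 s.
Frames = 2269 × 60000/1001 = 136140000/1001 ≈ 136003.9960.
Complete frames: 136003.

136003 frames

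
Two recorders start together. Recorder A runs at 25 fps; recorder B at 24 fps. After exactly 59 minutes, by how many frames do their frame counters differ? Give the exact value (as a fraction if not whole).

3540 frames

59 min = 3540 s.
A emits 25 × 3540 = 88500 frames; B emits 24 × 3540 = 84960.
Difference = 3540 frames; B is behind A.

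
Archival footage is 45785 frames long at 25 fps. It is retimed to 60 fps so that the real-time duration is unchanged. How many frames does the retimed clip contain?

109884 frames

Target frames = source frames × (target rate / source rate) = 45785 × (60)/(25) = 45785 × 12/5 = 109884.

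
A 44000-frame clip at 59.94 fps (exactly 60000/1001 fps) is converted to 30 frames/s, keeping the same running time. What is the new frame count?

Target frames = source frames × (target rate / source rate) = 44000 × (30)/(60000/1001) = 44000 × 1001/2000 = 22022.

22022 frames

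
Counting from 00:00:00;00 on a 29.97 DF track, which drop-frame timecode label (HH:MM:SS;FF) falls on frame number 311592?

02:53:16;24

Ten DF minutes hold 17982 frames, so frame 311592 lies in block 17 (frames 305694–323675) with 5898 frames into that block.
The block's first minute is 1800 frames and the rest 1798 each; 5898 frames reaches minute 3, so 17 × 18 + 3 × 2 = 312 labels have been skipped so far.
Adding those back, label number 311592 + 312 = 311904 at 30 labels/s is 10396 s + 24 f = 2 h 53 min 16 s frame 24, i.e. 02:53:16;24.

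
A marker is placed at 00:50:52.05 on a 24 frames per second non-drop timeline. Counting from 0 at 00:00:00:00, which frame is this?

73253

Total seconds to the label: (0 × 3600 + 50 × 60 + 52) = 3052.
Frame index = 3052 × 24 + 5 = 73253.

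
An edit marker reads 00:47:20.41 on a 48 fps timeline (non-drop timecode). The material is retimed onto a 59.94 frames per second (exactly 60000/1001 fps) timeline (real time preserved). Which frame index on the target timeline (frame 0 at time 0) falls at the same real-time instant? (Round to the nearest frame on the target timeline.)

frame 170281

Source frame index: (0×3600 + 47×60 + 20) × 48 + 41 = 136361.
Real time: 136361 / (48) = 136361/48 s.
Target frame: (136361/48) × (60000/1001) = 170451250/1001 ≈ 170280.969 → 170281.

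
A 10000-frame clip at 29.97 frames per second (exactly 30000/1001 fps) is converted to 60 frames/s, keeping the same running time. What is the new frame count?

Target frames = source frames × (target rate / source rate) = 10000 × (60)/(30000/1001) = 10000 × 1001/500 = 20020.

20020 frames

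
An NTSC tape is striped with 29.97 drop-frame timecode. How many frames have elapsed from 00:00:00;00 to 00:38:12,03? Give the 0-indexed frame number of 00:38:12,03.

68693

As if non-drop at 30 labels/s: (0 × 3600 + 38 × 60 + 12) × 30 + 3 = 68763.
Minute boundaries passed: 38; those not divisible by 10: 38 − 3 = 35; dropped labels = 2 × 35 = 70.
Actual frame index = 68763 − 70 = 68693.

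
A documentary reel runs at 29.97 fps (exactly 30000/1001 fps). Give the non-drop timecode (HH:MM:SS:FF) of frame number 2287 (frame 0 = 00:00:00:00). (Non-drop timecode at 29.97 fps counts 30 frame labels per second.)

00:01:16:07

2287 ÷ 30 = 76 full seconds, remainder 7 frames.
76 s = 0 h 1 min 16 s.
Timecode: 00:01:16:07.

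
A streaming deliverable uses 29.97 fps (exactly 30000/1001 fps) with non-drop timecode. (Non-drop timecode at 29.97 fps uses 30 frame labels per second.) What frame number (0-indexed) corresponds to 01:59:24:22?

214942

Total seconds to the label: (1 × 3600 + 59 × 60 + 24) = 7164.
Frame index = 7164 × 30 + 22 = 214942.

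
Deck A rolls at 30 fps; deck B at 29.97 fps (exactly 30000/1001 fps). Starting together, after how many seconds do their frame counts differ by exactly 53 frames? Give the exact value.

53053/30 seconds

The gap grows by |30000/1001 − 30| = 30/1001 frames per second.
Time for a 53-frame gap: 53 ÷ (30/1001) = 53053/30 s.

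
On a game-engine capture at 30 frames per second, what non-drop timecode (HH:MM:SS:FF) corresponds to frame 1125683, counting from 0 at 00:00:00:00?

10:25:22:23

1125683 ÷ 30 = 37522 full seconds, remainder 23 frames.
37522 s = 10 h 25 min 22 s.
Timecode: 10:25:22:23.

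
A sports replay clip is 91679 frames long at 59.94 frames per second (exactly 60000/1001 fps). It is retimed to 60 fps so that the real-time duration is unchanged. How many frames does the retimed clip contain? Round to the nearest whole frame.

91771 frames

Frames at target rate = 91679 × (60) / (60000/1001) = 91770679/1000 ≈ 91770.679.
Nearest whole frame: 91771.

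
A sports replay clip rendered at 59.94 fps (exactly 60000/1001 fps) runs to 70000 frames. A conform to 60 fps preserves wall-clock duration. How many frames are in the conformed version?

Target frames = source frames × (target rate / source rate) = 70000 × (60)/(60000/1001) = 70000 × 1001/1000 = 70070.

70070 frames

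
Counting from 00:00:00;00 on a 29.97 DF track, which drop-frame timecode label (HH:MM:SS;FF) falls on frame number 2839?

Each 10-minute DF block holds 10 × 60 × 30 − 9 × 2 = 17982 frames. 2839 ÷ 17982 → 0 full blocks, remainder 2839.
Within the partial block the first minute is 1800 frames and each further minute 1798, so 1 further minute boundary passed. Total skipped labels = 18 × 0 + 2 × 1 = 2.
Non-drop label index = 2839 + 2 = 2841; at 30 labels/s that is 00:01:34:21, i.e. DF 00:01:34;21.

00:01:34;21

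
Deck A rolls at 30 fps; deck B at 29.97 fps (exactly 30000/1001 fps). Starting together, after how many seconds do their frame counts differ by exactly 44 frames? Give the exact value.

22022/15 seconds

The gap grows by |30000/1001 − 30| = 30/1001 frames per second.
Time for a 44-frame gap: 44 ÷ (30/1001) = 22022/15 s.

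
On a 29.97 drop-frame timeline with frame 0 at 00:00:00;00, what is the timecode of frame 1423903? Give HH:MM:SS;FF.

13:11:50;27

Each 10-minute DF block holds 10 × 60 × 30 − 9 × 2 = 17982 frames. 1423903 ÷ 17982 → 79 full blocks, remainder 3325.
Within the partial block the first minute is 1800 frames and each further minute 1798, so 1 further minute boundary passed. Total skipped labels = 18 × 79 + 2 × 1 = 1424.
Non-drop label index = 1423903 + 1424 = 1425327; at 30 labels/s that is 13:11:50:27, i.e. DF 13:11:50;27.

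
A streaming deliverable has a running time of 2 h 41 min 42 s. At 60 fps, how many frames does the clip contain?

582120 frames

2 h 41 min 42 s = 9702 s.
Frames = 9702 × 60 = 582120.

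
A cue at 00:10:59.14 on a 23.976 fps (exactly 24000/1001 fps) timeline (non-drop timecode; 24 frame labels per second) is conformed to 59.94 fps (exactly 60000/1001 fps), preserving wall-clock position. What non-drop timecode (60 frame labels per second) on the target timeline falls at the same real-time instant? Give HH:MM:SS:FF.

00:10:59:35

Source frame index: (0×3600 + 10×60 + 59) × 24 + 14 = 15830.
Real time: 15830 / (24000/1001) = 1584583/2400 s.
Target frame: (1584583/2400) × (60000/1001) = 39575.
At 60 labels/s: frame 39575 → 00:10:59:35.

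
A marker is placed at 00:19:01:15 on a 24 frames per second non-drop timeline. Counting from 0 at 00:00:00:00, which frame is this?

Total seconds to the label: (0 × 3600 + 19 × 60 + 1) = 1141.
Frame index = 1141 × 24 + 15 = 27399.

frame 27399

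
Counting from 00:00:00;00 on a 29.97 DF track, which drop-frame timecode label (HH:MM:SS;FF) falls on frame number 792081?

07:20:29;03

Ten DF minutes hold 17982 frames, so frame 792081 lies in block 44 (frames 791208–809189) with 873 frames into that block.
The block's first minute is 1800 frames and the rest 1798 each; 873 frames reaches minute 0, so 44 × 18 + 0 × 2 = 792 labels have been skipped so far.
Adding those back, label number 792081 + 792 = 792873 at 30 labels/s is 26429 s + 3 f = 7 h 20 min 29 s frame 3, i.e. 07:20:29;03.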